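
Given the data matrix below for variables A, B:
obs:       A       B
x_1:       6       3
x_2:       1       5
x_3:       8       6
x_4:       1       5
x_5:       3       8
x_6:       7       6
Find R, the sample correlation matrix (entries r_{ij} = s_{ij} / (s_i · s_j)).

Step 1 — column means:
  mean(A) = (6 + 1 + 8 + 1 + 3 + 7) / 6 = 26/6 = 4.3333
  mean(B) = (3 + 5 + 6 + 5 + 8 + 6) / 6 = 33/6 = 5.5

Step 2 — sample variances and covariances s[i,j] = (1/(n-1)) · Σ_k (x_{k,i} - mean_i) · (x_{k,j} - mean_j), with n-1 = 5:
  s[A,A] = ((1.6667)·(1.6667) + (-3.3333)·(-3.3333) + (3.6667)·(3.6667) + (-3.3333)·(-3.3333) + (-1.3333)·(-1.3333) + (2.6667)·(2.6667)) / 5 = 47.3333/5 = 9.4667
  s[A,B] = ((1.6667)·(-2.5) + (-3.3333)·(-0.5) + (3.6667)·(0.5) + (-3.3333)·(-0.5) + (-1.3333)·(2.5) + (2.6667)·(0.5)) / 5 = -1/5 = -0.2
  s[B,B] = ((-2.5)·(-2.5) + (-0.5)·(-0.5) + (0.5)·(0.5) + (-0.5)·(-0.5) + (2.5)·(2.5) + (0.5)·(0.5)) / 5 = 13.5/5 = 2.7
  Sample standard deviations s_i = √(s[i,i]):
  s(A) = √(9.4667) = 3.0768
  s(B) = √(2.7) = 1.6432

Step 3 — r_{ij} = s_{ij} / (s_i · s_j):
  r[A,A] = 1 (diagonal).
  r[A,B] = -0.2 / (3.0768 · 1.6432) = -0.2 / 5.0557 = -0.0396
  r[B,B] = 1 (diagonal).

R is symmetric with unit diagonal. Assembling:

R = [[1, -0.0396],
 [-0.0396, 1]]


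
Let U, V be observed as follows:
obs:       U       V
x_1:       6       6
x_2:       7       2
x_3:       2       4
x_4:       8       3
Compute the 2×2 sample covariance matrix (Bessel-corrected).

Step 1 — column means:
  mean(U) = (6 + 7 + 2 + 8) / 4 = 23/4 = 5.75
  mean(V) = (6 + 2 + 4 + 3) / 4 = 15/4 = 3.75

Step 2 — sample covariance S[i,j] = (1/(n-1)) · Σ_k (x_{k,i} - mean_i) · (x_{k,j} - mean_j), with n-1 = 3.
  S[U,U] = ((0.25)·(0.25) + (1.25)·(1.25) + (-3.75)·(-3.75) + (2.25)·(2.25)) / 3 = 20.75/3 = 6.9167
  S[U,V] = ((0.25)·(2.25) + (1.25)·(-1.75) + (-3.75)·(0.25) + (2.25)·(-0.75)) / 3 = -4.25/3 = -1.4167
  S[V,V] = ((2.25)·(2.25) + (-1.75)·(-1.75) + (0.25)·(0.25) + (-0.75)·(-0.75)) / 3 = 8.75/3 = 2.9167

S is symmetric (S[j,i] = S[i,j]). Assembling:

S = [[6.9167, -1.4167],
 [-1.4167, 2.9167]]


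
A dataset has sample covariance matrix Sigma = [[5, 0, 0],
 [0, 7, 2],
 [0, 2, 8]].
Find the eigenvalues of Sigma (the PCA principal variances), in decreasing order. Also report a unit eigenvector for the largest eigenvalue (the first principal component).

Step 1 — characteristic polynomial p(λ) = det(λI - Sigma) = λ³ - tr·λ² + c_1·λ - det, where tr = trace, c_1 = sum of the principal 2×2 minors, det = det(Sigma):
  tr = 5 + 7 + 8 = 20,
  c_1 = (5·7 - (0)²) + (5·8 - (0)²) + (7·8 - (2)²) = 35 + 40 + 52 = 127,
  det = 5·(7·8 - (2)²) - (0)·((0)·8 - (2)·(0)) + (0)·((0)·(2) - 7·(0)) = 5·(52) - (0)·(0) + (0)·(0) = 260.
  So p(λ) = λ³ - 20λ² + 127λ - 260.
Step 2 — look for an integer root (rational root theorem: any rational root is an integer divisor of 260). Testing λ = 5:
  p(5) = 125 - 500 + 635 - 260 = 0  ✓
  Dividing out (λ - 5): p(λ) = (λ - 5)(λ² - 15λ + 52).
Step 3 — remaining eigenvalues from the quadratic λ² - 15λ + 52 = 0:
  Δ = 15² - 4·52 = 225 - 208 = 17,  λ = (15 ± √17)/2 = (15 ± 4.1231)/2 ≈ 9.5616 or 5.4384.
  Sorted: λ_1 = 9.5616,  λ_2 = 5.4384,  λ_3 = 5  (check: sum = 20 = tr ✓).

Step 4 — unit eigenvector for λ_1 ≈ 9.5616: v spans the null space of (Sigma - λ_1 I), whose rows are
  r_1 = (-4.5616, 0, 0),  r_2 = (0, -2.5616, 2),  r_3 = (0, 2, -1.5616).
  v is orthogonal to every row, so take v ∝ r_1 × r_2 = ((0)·(2) - (0)·(-2.5616), (0)·(0) - (-4.5616)·(2), (-4.5616)·(-2.5616) - (0)·(0)) ≈ (0, 9.1231, 11.6847).
  Let u = (0, 9.1231, 11.6847).
  ||u|| = √((0)² + (9.1231)² + (11.6847)²) = √(219.7623) ≈ 14.8244,  v_1 = u/||u|| ≈ (0, 0.6154, 0.7882) (||v_1|| = 1).

λ_1 = 9.5616,  λ_2 = 5.4384,  λ_3 = 5;  v_1 ≈ (0, 0.6154, 0.7882)


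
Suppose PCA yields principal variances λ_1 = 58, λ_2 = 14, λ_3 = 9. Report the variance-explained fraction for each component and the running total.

Step 1 — total variance = trace(Sigma) = Σ λ_i = 58 + 14 + 9 = 81.

Step 2 — fraction explained by component i = λ_i / Σ λ:
  PC1: 58/81 = 0.716
  PC2: 14/81 = 0.1728
  PC3: 9/81 = 0.1111

Step 3 — cumulative fraction after k components = (λ_1 + ... + λ_k) / Σ λ:
  k = 1: 58/81 = 0.716
  k = 2: (58 + 14)/81 = 72/81 = 0.8889
  k = 3: (58 + 14 + 9)/81 = 81/81 = 1

Summary (fraction, with percent):

explained: PC1 0.716 (71.6%), PC2 0.1728 (17.28%), PC3 0.1111 (11.11%);  cumulative: 0.716, 0.8889, 1


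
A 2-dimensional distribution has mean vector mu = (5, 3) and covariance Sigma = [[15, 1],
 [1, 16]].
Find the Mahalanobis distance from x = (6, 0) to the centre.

Step 1 — centre the observation: (x - mu) = (1, -3).

Step 2 — invert Sigma. det(Sigma) = 15·16 - (1)² = 239.
  Sigma^{-1} = (1/det) · [[d, -b], [-b, a]] = [[0.0669, -0.0042],
 [-0.0042, 0.0628]].

Step 3 — form the quadratic (x - mu)^T · Sigma^{-1} · (x - mu):
  Sigma^{-1} · (x - mu) = (0.0795, -0.1925).
  (x - mu)^T · [Sigma^{-1} · (x - mu)] = (1)·(0.0795) + (-3)·(-0.1925) = 0.6569.

Step 4 — take square root: d = √(0.6569) ≈ 0.8105.

d(x, mu) = √(0.6569) ≈ 0.8105


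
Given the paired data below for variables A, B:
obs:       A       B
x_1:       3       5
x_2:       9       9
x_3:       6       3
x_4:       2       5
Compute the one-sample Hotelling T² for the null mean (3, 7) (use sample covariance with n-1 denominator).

Step 1 — sample mean vector:
  mean(A) = (3 + 9 + 6 + 2) / 4 = 20/4 = 5
  mean(B) = (5 + 9 + 3 + 5) / 4 = 22/4 = 5.5
  x̄ = (5, 5.5),  deviation x̄ - mu_0 = (5, 5.5) - (3, 7) = (2, -1.5).

Step 2 — sample covariance matrix, S[i,j] = (1/(n-1)) · Σ_k (x_{k,i} - mean_i) · (x_{k,j} - mean_j), divisor n-1 = 3:
  S[A,A] = ((-2)·(-2) + (4)·(4) + (1)·(1) + (-3)·(-3)) / 3 = 30/3 = 10
  S[A,B] = ((-2)·(-0.5) + (4)·(3.5) + (1)·(-2.5) + (-3)·(-0.5)) / 3 = 14/3 = 4.6667
  S[B,B] = ((-0.5)·(-0.5) + (3.5)·(3.5) + (-2.5)·(-2.5) + (-0.5)·(-0.5)) / 3 = 19/3 = 6.3333
  S = [[10, 4.6667],
 [4.6667, 6.3333]].

Step 3 — invert S. det(S) = 10·6.3333 - (4.6667)² = 41.5556.
  S^{-1} = (1/det) · [[d, -b], [-b, a]] = [[0.1524, -0.1123],
 [-0.1123, 0.2406]].

Step 4 — quadratic form (x̄ - mu_0)^T · S^{-1} · (x̄ - mu_0):
  S^{-1} · (x̄ - mu_0) = (0.4733, -0.5856),
  (x̄ - mu_0)^T · [...] = (2)·(0.4733) + (-1.5)·(-0.5856) = 1.8249.

Step 5 — scale by n: T² = 4 · 1.8249 = 7.2995.

T² ≈ 7.2995


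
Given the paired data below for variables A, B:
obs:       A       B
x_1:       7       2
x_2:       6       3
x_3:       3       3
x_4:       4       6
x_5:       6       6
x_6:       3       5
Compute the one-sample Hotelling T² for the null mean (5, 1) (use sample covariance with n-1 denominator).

Step 1 — sample mean vector:
  mean(A) = (7 + 6 + 3 + 4 + 6 + 3) / 6 = 29/6 = 4.8333
  mean(B) = (2 + 3 + 3 + 6 + 6 + 5) / 6 = 25/6 = 4.1667
  x̄ = (4.8333, 4.1667),  deviation x̄ - mu_0 = (4.8333, 4.1667) - (5, 1) = (-0.1667, 3.1667).

Step 2 — sample covariance matrix, S[i,j] = (1/(n-1)) · Σ_k (x_{k,i} - mean_i) · (x_{k,j} - mean_j), divisor n-1 = 5:
  S[A,A] = ((2.1667)·(2.1667) + (1.1667)·(1.1667) + (-1.8333)·(-1.8333) + (-0.8333)·(-0.8333) + (1.1667)·(1.1667) + (-1.8333)·(-1.8333)) / 5 = 14.8333/5 = 2.9667
  S[A,B] = ((2.1667)·(-2.1667) + (1.1667)·(-1.1667) + (-1.8333)·(-1.1667) + (-0.8333)·(1.8333) + (1.1667)·(1.8333) + (-1.8333)·(0.8333)) / 5 = -4.8333/5 = -0.9667
  S[B,B] = ((-2.1667)·(-2.1667) + (-1.1667)·(-1.1667) + (-1.1667)·(-1.1667) + (1.8333)·(1.8333) + (1.8333)·(1.8333) + (0.8333)·(0.8333)) / 5 = 14.8333/5 = 2.9667
  S = [[2.9667, -0.9667],
 [-0.9667, 2.9667]].

Step 3 — invert S. det(S) = 2.9667·2.9667 - (-0.9667)² = 7.8667.
  S^{-1} = (1/det) · [[d, -b], [-b, a]] = [[0.3771, 0.1229],
 [0.1229, 0.3771]].

Step 4 — quadratic form (x̄ - mu_0)^T · S^{-1} · (x̄ - mu_0):
  S^{-1} · (x̄ - mu_0) = (0.3263, 1.1737),
  (x̄ - mu_0)^T · [...] = (-0.1667)·(0.3263) + (3.1667)·(1.1737) = 3.6624.

Step 5 — scale by n: T² = 6 · 3.6624 = 21.9746.

T² ≈ 21.9746


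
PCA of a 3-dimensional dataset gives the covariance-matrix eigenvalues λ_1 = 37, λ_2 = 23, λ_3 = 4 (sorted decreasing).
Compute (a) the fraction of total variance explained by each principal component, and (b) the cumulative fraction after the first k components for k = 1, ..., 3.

Step 1 — total variance = trace(Sigma) = Σ λ_i = 37 + 23 + 4 = 64.

Step 2 — fraction explained by component i = λ_i / Σ λ:
  PC1: 37/64 = 0.5781
  PC2: 23/64 = 0.3594
  PC3: 4/64 = 0.0625

Step 3 — cumulative fraction after k components = (λ_1 + ... + λ_k) / Σ λ:
  k = 1: 37/64 = 0.5781
  k = 2: (37 + 23)/64 = 60/64 = 0.9375
  k = 3: (37 + 23 + 4)/64 = 64/64 = 1

Summary (fraction, with percent):

explained: PC1 0.5781 (57.81%), PC2 0.3594 (35.94%), PC3 0.0625 (6.25%);  cumulative: 0.5781, 0.9375, 1


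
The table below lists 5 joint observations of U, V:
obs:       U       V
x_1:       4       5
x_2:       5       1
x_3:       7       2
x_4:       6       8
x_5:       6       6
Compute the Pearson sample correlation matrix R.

Step 1 — column means:
  mean(U) = (4 + 5 + 7 + 6 + 6) / 5 = 28/5 = 5.6
  mean(V) = (5 + 1 + 2 + 8 + 6) / 5 = 22/5 = 4.4

Step 2 — sample variances and covariances s[i,j] = (1/(n-1)) · Σ_k (x_{k,i} - mean_i) · (x_{k,j} - mean_j), with n-1 = 4:
  s[U,U] = ((-1.6)·(-1.6) + (-0.6)·(-0.6) + (1.4)·(1.4) + (0.4)·(0.4) + (0.4)·(0.4)) / 4 = 5.2/4 = 1.3
  s[U,V] = ((-1.6)·(0.6) + (-0.6)·(-3.4) + (1.4)·(-2.4) + (0.4)·(3.6) + (0.4)·(1.6)) / 4 = -0.2/4 = -0.05
  s[V,V] = ((0.6)·(0.6) + (-3.4)·(-3.4) + (-2.4)·(-2.4) + (3.6)·(3.6) + (1.6)·(1.6)) / 4 = 33.2/4 = 8.3
  Sample standard deviations s_i = √(s[i,i]):
  s(U) = √(1.3) = 1.1402
  s(V) = √(8.3) = 2.881

Step 3 — r_{ij} = s_{ij} / (s_i · s_j):
  r[U,U] = 1 (diagonal).
  r[U,V] = -0.05 / (1.1402 · 2.881) = -0.05 / 3.2848 = -0.0152
  r[V,V] = 1 (diagonal).

R is symmetric with unit diagonal. Assembling:

R = [[1, -0.0152],
 [-0.0152, 1]]


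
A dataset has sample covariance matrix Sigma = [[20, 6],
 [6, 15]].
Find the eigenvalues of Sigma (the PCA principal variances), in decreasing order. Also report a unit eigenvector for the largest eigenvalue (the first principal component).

Step 1 — characteristic polynomial of 2×2 Sigma:
  det(Sigma - λI) = λ² - trace · λ + det = 0.
  trace = 20 + 15 = 35, det = 20·15 - (6)² = 264.
Step 2 — discriminant:
  Δ = trace² - 4·det = 1225 - 1056 = 169.
Step 3 — eigenvalues:
  λ = (trace ± √Δ)/2 = (35 ± 13)/2,
  λ_1 = 24,  λ_2 = 11.

Step 4 — unit eigenvector for λ_1: solve (Sigma - λ_1 I)v = 0. First row:
  (20 - 24)·v_x + (6)·v_y = 0, i.e. (-4)·v_x + (6)·v_y = 0,
  so v ∝ (b, λ_1 - a) = (6, 4) = u.
  ||u|| = √((6)² + (4)²) = √(52) ≈ 7.2111,
  v_1 = u/||u|| ≈ (0.8321, 0.5547) (||v_1|| = 1).

λ_1 = 24,  λ_2 = 11;  v_1 ≈ (0.8321, 0.5547)


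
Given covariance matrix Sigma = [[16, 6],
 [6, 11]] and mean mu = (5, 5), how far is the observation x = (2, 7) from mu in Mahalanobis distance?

Step 1 — centre the observation: (x - mu) = (-3, 2).

Step 2 — invert Sigma. det(Sigma) = 16·11 - (6)² = 140.
  Sigma^{-1} = (1/det) · [[d, -b], [-b, a]] = [[0.0786, -0.0429],
 [-0.0429, 0.1143]].

Step 3 — form the quadratic (x - mu)^T · Sigma^{-1} · (x - mu):
  Sigma^{-1} · (x - mu) = (-0.3214, 0.3571).
  (x - mu)^T · [Sigma^{-1} · (x - mu)] = (-3)·(-0.3214) + (2)·(0.3571) = 1.6786.

Step 4 — take square root: d = √(1.6786) ≈ 1.2956.

d(x, mu) = √(1.6786) ≈ 1.2956


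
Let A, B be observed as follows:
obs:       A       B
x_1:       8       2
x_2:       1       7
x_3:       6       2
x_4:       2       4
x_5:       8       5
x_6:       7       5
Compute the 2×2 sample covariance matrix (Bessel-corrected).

Step 1 — column means:
  mean(A) = (8 + 1 + 6 + 2 + 8 + 7) / 6 = 32/6 = 5.3333
  mean(B) = (2 + 7 + 2 + 4 + 5 + 5) / 6 = 25/6 = 4.1667

Step 2 — sample covariance S[i,j] = (1/(n-1)) · Σ_k (x_{k,i} - mean_i) · (x_{k,j} - mean_j), with n-1 = 5.
  S[A,A] = ((2.6667)·(2.6667) + (-4.3333)·(-4.3333) + (0.6667)·(0.6667) + (-3.3333)·(-3.3333) + (2.6667)·(2.6667) + (1.6667)·(1.6667)) / 5 = 47.3333/5 = 9.4667
  S[A,B] = ((2.6667)·(-2.1667) + (-4.3333)·(2.8333) + (0.6667)·(-2.1667) + (-3.3333)·(-0.1667) + (2.6667)·(0.8333) + (1.6667)·(0.8333)) / 5 = -15.3333/5 = -3.0667
  S[B,B] = ((-2.1667)·(-2.1667) + (2.8333)·(2.8333) + (-2.1667)·(-2.1667) + (-0.1667)·(-0.1667) + (0.8333)·(0.8333) + (0.8333)·(0.8333)) / 5 = 18.8333/5 = 3.7667

S is symmetric (S[j,i] = S[i,j]). Assembling:

S = [[9.4667, -3.0667],
 [-3.0667, 3.7667]]


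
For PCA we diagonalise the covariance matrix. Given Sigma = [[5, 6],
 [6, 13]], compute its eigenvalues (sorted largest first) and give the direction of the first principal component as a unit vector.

Step 1 — characteristic polynomial of 2×2 Sigma:
  det(Sigma - λI) = λ² - trace · λ + det = 0.
  trace = 5 + 13 = 18, det = 5·13 - (6)² = 29.
Step 2 — discriminant:
  Δ = trace² - 4·det = 324 - 116 = 208.
Step 3 — eigenvalues:
  λ = (trace ± √Δ)/2 = (18 ± 14.4222)/2,
  λ_1 = 16.2111,  λ_2 = 1.7889.

Step 4 — unit eigenvector for λ_1: solve (Sigma - λ_1 I)v = 0. First row:
  (5 - 16.2111)·v_x + (6)·v_y = 0, i.e. (-11.2111)·v_x + (6)·v_y = 0,
  so v ∝ (b, λ_1 - a) = (6, 11.2111) = u.
  ||u|| = √((6)² + (11.2111)²) = √(161.6888) ≈ 12.7157,
  v_1 = u/||u|| ≈ (0.4719, 0.8817) (||v_1|| = 1).

λ_1 = 16.2111,  λ_2 = 1.7889;  v_1 ≈ (0.4719, 0.8817)


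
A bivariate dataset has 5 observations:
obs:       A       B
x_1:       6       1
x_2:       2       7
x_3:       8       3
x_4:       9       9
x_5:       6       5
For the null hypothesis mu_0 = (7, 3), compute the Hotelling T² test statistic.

Step 1 — sample mean vector:
  mean(A) = (6 + 2 + 8 + 9 + 6) / 5 = 31/5 = 6.2
  mean(B) = (1 + 7 + 3 + 9 + 5) / 5 = 25/5 = 5
  x̄ = (6.2, 5),  deviation x̄ - mu_0 = (6.2, 5) - (7, 3) = (-0.8, 2).

Step 2 — sample covariance matrix, S[i,j] = (1/(n-1)) · Σ_k (x_{k,i} - mean_i) · (x_{k,j} - mean_j), divisor n-1 = 4:
  S[A,A] = ((-0.2)·(-0.2) + (-4.2)·(-4.2) + (1.8)·(1.8) + (2.8)·(2.8) + (-0.2)·(-0.2)) / 4 = 28.8/4 = 7.2
  S[A,B] = ((-0.2)·(-4) + (-4.2)·(2) + (1.8)·(-2) + (2.8)·(4) + (-0.2)·(0)) / 4 = 0/4 = 0
  S[B,B] = ((-4)·(-4) + (2)·(2) + (-2)·(-2) + (4)·(4) + (0)·(0)) / 4 = 40/4 = 10
  S = [[7.2, 0],
 [0, 10]].

Step 3 — invert S. det(S) = 7.2·10 - (0)² = 72.
  S^{-1} = (1/det) · [[d, -b], [-b, a]] = [[0.1389, 0],
 [0, 0.1]].

Step 4 — quadratic form (x̄ - mu_0)^T · S^{-1} · (x̄ - mu_0):
  S^{-1} · (x̄ - mu_0) = (-0.1111, 0.2),
  (x̄ - mu_0)^T · [...] = (-0.8)·(-0.1111) + (2)·(0.2) = 0.4889.

Step 5 — scale by n: T² = 5 · 0.4889 = 2.4444.

T² ≈ 2.4444


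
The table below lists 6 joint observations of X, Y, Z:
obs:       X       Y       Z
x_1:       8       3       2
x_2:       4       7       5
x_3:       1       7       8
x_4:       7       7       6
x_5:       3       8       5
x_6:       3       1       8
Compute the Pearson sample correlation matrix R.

Step 1 — column means:
  mean(X) = (8 + 4 + 1 + 7 + 3 + 3) / 6 = 26/6 = 4.3333
  mean(Y) = (3 + 7 + 7 + 7 + 8 + 1) / 6 = 33/6 = 5.5
  mean(Z) = (2 + 5 + 8 + 6 + 5 + 8) / 6 = 34/6 = 5.6667

Step 2 — sample variances and covariances s[i,j] = (1/(n-1)) · Σ_k (x_{k,i} - mean_i) · (x_{k,j} - mean_j), with n-1 = 5:
  s[X,X] = ((3.6667)·(3.6667) + (-0.3333)·(-0.3333) + (-3.3333)·(-3.3333) + (2.6667)·(2.6667) + (-1.3333)·(-1.3333) + (-1.3333)·(-1.3333)) / 5 = 35.3333/5 = 7.0667
  s[X,Y] = ((3.6667)·(-2.5) + (-0.3333)·(1.5) + (-3.3333)·(1.5) + (2.6667)·(1.5) + (-1.3333)·(2.5) + (-1.3333)·(-4.5)) / 5 = -8/5 = -1.6
  s[X,Z] = ((3.6667)·(-3.6667) + (-0.3333)·(-0.6667) + (-3.3333)·(2.3333) + (2.6667)·(0.3333) + (-1.3333)·(-0.6667) + (-1.3333)·(2.3333)) / 5 = -22.3333/5 = -4.4667
  s[Y,Y] = ((-2.5)·(-2.5) + (1.5)·(1.5) + (1.5)·(1.5) + (1.5)·(1.5) + (2.5)·(2.5) + (-4.5)·(-4.5)) / 5 = 39.5/5 = 7.9
  s[Y,Z] = ((-2.5)·(-3.6667) + (1.5)·(-0.6667) + (1.5)·(2.3333) + (1.5)·(0.3333) + (2.5)·(-0.6667) + (-4.5)·(2.3333)) / 5 = 0/5 = 0
  s[Z,Z] = ((-3.6667)·(-3.6667) + (-0.6667)·(-0.6667) + (2.3333)·(2.3333) + (0.3333)·(0.3333) + (-0.6667)·(-0.6667) + (2.3333)·(2.3333)) / 5 = 25.3333/5 = 5.0667
  Sample standard deviations s_i = √(s[i,i]):
  s(X) = √(7.0667) = 2.6583
  s(Y) = √(7.9) = 2.8107
  s(Z) = √(5.0667) = 2.2509

Step 3 — r_{ij} = s_{ij} / (s_i · s_j):
  r[X,X] = 1 (diagonal).
  r[X,Y] = -1.6 / (2.6583 · 2.8107) = -1.6 / 7.4717 = -0.2141
  r[X,Z] = -4.4667 / (2.6583 · 2.2509) = -4.4667 / 5.9837 = -0.7465
  r[Y,Y] = 1 (diagonal).
  r[Y,Z] = 0 / (2.8107 · 2.2509) = 0 / 6.3267 = 0
  r[Z,Z] = 1 (diagonal).

R is symmetric with unit diagonal. Assembling:

R = [[1, -0.2141, -0.7465],
 [-0.2141, 1, 0],
 [-0.7465, 0, 1]]


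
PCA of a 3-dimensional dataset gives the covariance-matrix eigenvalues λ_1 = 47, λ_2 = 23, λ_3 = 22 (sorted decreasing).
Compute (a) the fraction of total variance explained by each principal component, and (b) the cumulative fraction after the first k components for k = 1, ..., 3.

Step 1 — total variance = trace(Sigma) = Σ λ_i = 47 + 23 + 22 = 92.

Step 2 — fraction explained by component i = λ_i / Σ λ:
  PC1: 47/92 = 0.5109
  PC2: 23/92 = 0.25
  PC3: 22/92 = 0.2391

Step 3 — cumulative fraction after k components = (λ_1 + ... + λ_k) / Σ λ:
  k = 1: 47/92 = 0.5109
  k = 2: (47 + 23)/92 = 70/92 = 0.7609
  k = 3: (47 + 23 + 22)/92 = 92/92 = 1

Summary (fraction, with percent):

explained: PC1 0.5109 (51.09%), PC2 0.25 (25%), PC3 0.2391 (23.91%);  cumulative: 0.5109, 0.7609, 1


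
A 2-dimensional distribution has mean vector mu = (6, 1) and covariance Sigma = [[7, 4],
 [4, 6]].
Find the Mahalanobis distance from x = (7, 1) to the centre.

Step 1 — centre the observation: (x - mu) = (1, 0).

Step 2 — invert Sigma. det(Sigma) = 7·6 - (4)² = 26.
  Sigma^{-1} = (1/det) · [[d, -b], [-b, a]] = [[0.2308, -0.1538],
 [-0.1538, 0.2692]].

Step 3 — form the quadratic (x - mu)^T · Sigma^{-1} · (x - mu):
  Sigma^{-1} · (x - mu) = (0.2308, -0.1538).
  (x - mu)^T · [Sigma^{-1} · (x - mu)] = (1)·(0.2308) + (0)·(-0.1538) = 0.2308.

Step 4 — take square root: d = √(0.2308) ≈ 0.4804.

d(x, mu) = √(0.2308) ≈ 0.4804


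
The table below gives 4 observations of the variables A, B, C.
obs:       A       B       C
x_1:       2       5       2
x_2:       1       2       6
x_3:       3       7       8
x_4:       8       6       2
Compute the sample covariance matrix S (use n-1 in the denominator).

Step 1 — column means:
  mean(A) = (2 + 1 + 3 + 8) / 4 = 14/4 = 3.5
  mean(B) = (5 + 2 + 7 + 6) / 4 = 20/4 = 5
  mean(C) = (2 + 6 + 8 + 2) / 4 = 18/4 = 4.5

Step 2 — sample covariance S[i,j] = (1/(n-1)) · Σ_k (x_{k,i} - mean_i) · (x_{k,j} - mean_j), with n-1 = 3.
  S[A,A] = ((-1.5)·(-1.5) + (-2.5)·(-2.5) + (-0.5)·(-0.5) + (4.5)·(4.5)) / 3 = 29/3 = 9.6667
  S[A,B] = ((-1.5)·(0) + (-2.5)·(-3) + (-0.5)·(2) + (4.5)·(1)) / 3 = 11/3 = 3.6667
  S[A,C] = ((-1.5)·(-2.5) + (-2.5)·(1.5) + (-0.5)·(3.5) + (4.5)·(-2.5)) / 3 = -13/3 = -4.3333
  S[B,B] = ((0)·(0) + (-3)·(-3) + (2)·(2) + (1)·(1)) / 3 = 14/3 = 4.6667
  S[B,C] = ((0)·(-2.5) + (-3)·(1.5) + (2)·(3.5) + (1)·(-2.5)) / 3 = 0/3 = 0
  S[C,C] = ((-2.5)·(-2.5) + (1.5)·(1.5) + (3.5)·(3.5) + (-2.5)·(-2.5)) / 3 = 27/3 = 9

S is symmetric (S[j,i] = S[i,j]). Assembling:

S = [[9.6667, 3.6667, -4.3333],
 [3.6667, 4.6667, 0],
 [-4.3333, 0, 9]]


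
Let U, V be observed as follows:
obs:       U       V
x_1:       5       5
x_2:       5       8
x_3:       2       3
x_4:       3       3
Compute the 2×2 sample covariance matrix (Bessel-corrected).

Step 1 — column means:
  mean(U) = (5 + 5 + 2 + 3) / 4 = 15/4 = 3.75
  mean(V) = (5 + 8 + 3 + 3) / 4 = 19/4 = 4.75

Step 2 — sample covariance S[i,j] = (1/(n-1)) · Σ_k (x_{k,i} - mean_i) · (x_{k,j} - mean_j), with n-1 = 3.
  S[U,U] = ((1.25)·(1.25) + (1.25)·(1.25) + (-1.75)·(-1.75) + (-0.75)·(-0.75)) / 3 = 6.75/3 = 2.25
  S[U,V] = ((1.25)·(0.25) + (1.25)·(3.25) + (-1.75)·(-1.75) + (-0.75)·(-1.75)) / 3 = 8.75/3 = 2.9167
  S[V,V] = ((0.25)·(0.25) + (3.25)·(3.25) + (-1.75)·(-1.75) + (-1.75)·(-1.75)) / 3 = 16.75/3 = 5.5833

S is symmetric (S[j,i] = S[i,j]). Assembling:

S = [[2.25, 2.9167],
 [2.9167, 5.5833]]


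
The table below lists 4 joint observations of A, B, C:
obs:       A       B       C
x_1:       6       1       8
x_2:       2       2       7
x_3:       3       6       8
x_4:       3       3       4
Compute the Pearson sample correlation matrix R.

Step 1 — column means:
  mean(A) = (6 + 2 + 3 + 3) / 4 = 14/4 = 3.5
  mean(B) = (1 + 2 + 6 + 3) / 4 = 12/4 = 3
  mean(C) = (8 + 7 + 8 + 4) / 4 = 27/4 = 6.75

Step 2 — sample variances and covariances s[i,j] = (1/(n-1)) · Σ_k (x_{k,i} - mean_i) · (x_{k,j} - mean_j), with n-1 = 3:
  s[A,A] = ((2.5)·(2.5) + (-1.5)·(-1.5) + (-0.5)·(-0.5) + (-0.5)·(-0.5)) / 3 = 9/3 = 3
  s[A,B] = ((2.5)·(-2) + (-1.5)·(-1) + (-0.5)·(3) + (-0.5)·(0)) / 3 = -5/3 = -1.6667
  s[A,C] = ((2.5)·(1.25) + (-1.5)·(0.25) + (-0.5)·(1.25) + (-0.5)·(-2.75)) / 3 = 3.5/3 = 1.1667
  s[B,B] = ((-2)·(-2) + (-1)·(-1) + (3)·(3) + (0)·(0)) / 3 = 14/3 = 4.6667
  s[B,C] = ((-2)·(1.25) + (-1)·(0.25) + (3)·(1.25) + (0)·(-2.75)) / 3 = 1/3 = 0.3333
  s[C,C] = ((1.25)·(1.25) + (0.25)·(0.25) + (1.25)·(1.25) + (-2.75)·(-2.75)) / 3 = 10.75/3 = 3.5833
  Sample standard deviations s_i = √(s[i,i]):
  s(A) = √(3) = 1.7321
  s(B) = √(4.6667) = 2.1602
  s(C) = √(3.5833) = 1.893

Step 3 — r_{ij} = s_{ij} / (s_i · s_j):
  r[A,A] = 1 (diagonal).
  r[A,B] = -1.6667 / (1.7321 · 2.1602) = -1.6667 / 3.7417 = -0.4454
  r[A,C] = 1.1667 / (1.7321 · 1.893) = 1.1667 / 3.2787 = 0.3558
  r[B,B] = 1 (diagonal).
  r[B,C] = 0.3333 / (2.1602 · 1.893) = 0.3333 / 4.0893 = 0.0815
  r[C,C] = 1 (diagonal).

R is symmetric with unit diagonal. Assembling:

R = [[1, -0.4454, 0.3558],
 [-0.4454, 1, 0.0815],
 [0.3558, 0.0815, 1]]


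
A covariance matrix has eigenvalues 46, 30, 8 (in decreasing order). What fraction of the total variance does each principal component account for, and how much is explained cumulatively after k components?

Step 1 — total variance = trace(Sigma) = Σ λ_i = 46 + 30 + 8 = 84.

Step 2 — fraction explained by component i = λ_i / Σ λ:
  PC1: 46/84 = 0.5476
  PC2: 30/84 = 0.3571
  PC3: 8/84 = 0.0952

Step 3 — cumulative fraction after k components = (λ_1 + ... + λ_k) / Σ λ:
  k = 1: 46/84 = 0.5476
  k = 2: (46 + 30)/84 = 76/84 = 0.9048
  k = 3: (46 + 30 + 8)/84 = 84/84 = 1

Summary (fraction, with percent):

explained: PC1 0.5476 (54.76%), PC2 0.3571 (35.71%), PC3 0.0952 (9.52%);  cumulative: 0.5476, 0.9048, 1


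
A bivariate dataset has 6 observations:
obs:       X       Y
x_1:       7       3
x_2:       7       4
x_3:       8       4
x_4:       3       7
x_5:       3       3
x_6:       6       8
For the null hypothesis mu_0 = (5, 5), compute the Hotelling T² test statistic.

Step 1 — sample mean vector:
  mean(X) = (7 + 7 + 8 + 3 + 3 + 6) / 6 = 34/6 = 5.6667
  mean(Y) = (3 + 4 + 4 + 7 + 3 + 8) / 6 = 29/6 = 4.8333
  x̄ = (5.6667, 4.8333),  deviation x̄ - mu_0 = (5.6667, 4.8333) - (5, 5) = (0.6667, -0.1667).

Step 2 — sample covariance matrix, S[i,j] = (1/(n-1)) · Σ_k (x_{k,i} - mean_i) · (x_{k,j} - mean_j), divisor n-1 = 5:
  S[X,X] = ((1.3333)·(1.3333) + (1.3333)·(1.3333) + (2.3333)·(2.3333) + (-2.6667)·(-2.6667) + (-2.6667)·(-2.6667) + (0.3333)·(0.3333)) / 5 = 23.3333/5 = 4.6667
  S[X,Y] = ((1.3333)·(-1.8333) + (1.3333)·(-0.8333) + (2.3333)·(-0.8333) + (-2.6667)·(2.1667) + (-2.6667)·(-1.8333) + (0.3333)·(3.1667)) / 5 = -5.3333/5 = -1.0667
  S[Y,Y] = ((-1.8333)·(-1.8333) + (-0.8333)·(-0.8333) + (-0.8333)·(-0.8333) + (2.1667)·(2.1667) + (-1.8333)·(-1.8333) + (3.1667)·(3.1667)) / 5 = 22.8333/5 = 4.5667
  S = [[4.6667, -1.0667],
 [-1.0667, 4.5667]].

Step 3 — invert S. det(S) = 4.6667·4.5667 - (-1.0667)² = 20.1733.
  S^{-1} = (1/det) · [[d, -b], [-b, a]] = [[0.2264, 0.0529],
 [0.0529, 0.2313]].

Step 4 — quadratic form (x̄ - mu_0)^T · S^{-1} · (x̄ - mu_0):
  S^{-1} · (x̄ - mu_0) = (0.1421, -0.0033),
  (x̄ - mu_0)^T · [...] = (0.6667)·(0.1421) + (-0.1667)·(-0.0033) = 0.0953.

Step 5 — scale by n: T² = 6 · 0.0953 = 0.5717.

T² ≈ 0.5717


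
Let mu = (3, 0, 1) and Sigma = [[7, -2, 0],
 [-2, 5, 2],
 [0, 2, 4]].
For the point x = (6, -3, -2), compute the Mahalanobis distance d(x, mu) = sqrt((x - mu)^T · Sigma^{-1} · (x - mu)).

Step 1 — centre the observation: (x - mu) = (3, -3, -3).

Step 2 — invert Sigma (cofactor / det for 3×3, or solve directly):
  Sigma^{-1} = [[0.1667, 0.0833, -0.0417],
 [0.0833, 0.2917, -0.1458],
 [-0.0417, -0.1458, 0.3229]].

Step 3 — form the quadratic (x - mu)^T · Sigma^{-1} · (x - mu):
  Sigma^{-1} · (x - mu) = (0.375, -0.1875, -0.6562).
  (x - mu)^T · [Sigma^{-1} · (x - mu)] = (3)·(0.375) + (-3)·(-0.1875) + (-3)·(-0.6562) = 3.6562.

Step 4 — take square root: d = √(3.6562) ≈ 1.9121.

d(x, mu) = √(3.6562) ≈ 1.9121


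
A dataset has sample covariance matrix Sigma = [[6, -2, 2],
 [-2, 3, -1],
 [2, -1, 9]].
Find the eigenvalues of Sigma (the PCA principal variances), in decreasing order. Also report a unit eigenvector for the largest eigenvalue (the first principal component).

Step 1 — characteristic polynomial p(λ) = det(λI - Sigma) = λ³ - tr·λ² + c_1·λ - det, where tr = trace, c_1 = sum of the principal 2×2 minors, det = det(Sigma):
  tr = 6 + 3 + 9 = 18,
  c_1 = (6·3 - (-2)²) + (6·9 - (2)²) + (3·9 - (-1)²) = 14 + 50 + 26 = 90,
  det = 6·(3·9 - (-1)²) - (-2)·((-2)·9 - (-1)·(2)) + (2)·((-2)·(-1) - 3·(2)) = 6·(26) - (-2)·(-16) + (2)·(-4) = 116.
  So p(λ) = λ³ - 18λ² + 90λ - 116.
Step 2 — look for an integer root (rational root theorem: any rational root is an integer divisor of 116). Testing λ = 2:
  p(2) = 8 - 72 + 180 - 116 = 0  ✓
  Dividing out (λ - 2): p(λ) = (λ - 2)(λ² - 16λ + 58).
Step 3 — remaining eigenvalues from the quadratic λ² - 16λ + 58 = 0:
  Δ = 16² - 4·58 = 256 - 232 = 24,  λ = (16 ± √24)/2 = (16 ± 4.899)/2 ≈ 10.4495 or 5.5505.
  Sorted: λ_1 = 10.4495,  λ_2 = 5.5505,  λ_3 = 2  (check: sum = 18 = tr ✓).

Step 4 — unit eigenvector for λ_1 ≈ 10.4495: v spans the null space of (Sigma - λ_1 I), whose rows are
  r_1 = (-4.4495, -2, 2),  r_2 = (-2, -7.4495, -1),  r_3 = (2, -1, -1.4495).
  v is orthogonal to every row, so take v ∝ r_1 × r_2 = ((-2)·(-1) - (2)·(-7.4495), (2)·(-2) - (-4.4495)·(-1), (-4.4495)·(-7.4495) - (-2)·(-2)) ≈ (16.899, -8.4495, 29.1464).
  Let u = (16.899, -8.4495, 29.1464).
  ||u|| = √((16.899)² + (-8.4495)² + (29.1464)²) = √(1206.4837) ≈ 34.7345,  v_1 = u/||u|| ≈ (0.4865, -0.2433, 0.8391) (||v_1|| = 1).

λ_1 = 10.4495,  λ_2 = 5.5505,  λ_3 = 2;  v_1 ≈ (0.4865, -0.2433, 0.8391)


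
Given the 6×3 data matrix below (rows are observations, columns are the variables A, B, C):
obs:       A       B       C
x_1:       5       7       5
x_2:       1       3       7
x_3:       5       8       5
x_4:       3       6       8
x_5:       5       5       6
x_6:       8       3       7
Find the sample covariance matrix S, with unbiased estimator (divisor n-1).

Step 1 — column means:
  mean(A) = (5 + 1 + 5 + 3 + 5 + 8) / 6 = 27/6 = 4.5
  mean(B) = (7 + 3 + 8 + 6 + 5 + 3) / 6 = 32/6 = 5.3333
  mean(C) = (5 + 7 + 5 + 8 + 6 + 7) / 6 = 38/6 = 6.3333

Step 2 — sample covariance S[i,j] = (1/(n-1)) · Σ_k (x_{k,i} - mean_i) · (x_{k,j} - mean_j), with n-1 = 5.
  S[A,A] = ((0.5)·(0.5) + (-3.5)·(-3.5) + (0.5)·(0.5) + (-1.5)·(-1.5) + (0.5)·(0.5) + (3.5)·(3.5)) / 5 = 27.5/5 = 5.5
  S[A,B] = ((0.5)·(1.6667) + (-3.5)·(-2.3333) + (0.5)·(2.6667) + (-1.5)·(0.6667) + (0.5)·(-0.3333) + (3.5)·(-2.3333)) / 5 = 1/5 = 0.2
  S[A,C] = ((0.5)·(-1.3333) + (-3.5)·(0.6667) + (0.5)·(-1.3333) + (-1.5)·(1.6667) + (0.5)·(-0.3333) + (3.5)·(0.6667)) / 5 = -4/5 = -0.8
  S[B,B] = ((1.6667)·(1.6667) + (-2.3333)·(-2.3333) + (2.6667)·(2.6667) + (0.6667)·(0.6667) + (-0.3333)·(-0.3333) + (-2.3333)·(-2.3333)) / 5 = 21.3333/5 = 4.2667
  S[B,C] = ((1.6667)·(-1.3333) + (-2.3333)·(0.6667) + (2.6667)·(-1.3333) + (0.6667)·(1.6667) + (-0.3333)·(-0.3333) + (-2.3333)·(0.6667)) / 5 = -7.6667/5 = -1.5333
  S[C,C] = ((-1.3333)·(-1.3333) + (0.6667)·(0.6667) + (-1.3333)·(-1.3333) + (1.6667)·(1.6667) + (-0.3333)·(-0.3333) + (0.6667)·(0.6667)) / 5 = 7.3333/5 = 1.4667

S is symmetric (S[j,i] = S[i,j]). Assembling:

S = [[5.5, 0.2, -0.8],
 [0.2, 4.2667, -1.5333],
 [-0.8, -1.5333, 1.4667]]


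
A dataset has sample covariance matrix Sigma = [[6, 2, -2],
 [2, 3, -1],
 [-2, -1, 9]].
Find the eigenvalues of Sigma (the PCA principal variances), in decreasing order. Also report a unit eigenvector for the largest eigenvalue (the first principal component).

Step 1 — characteristic polynomial p(λ) = det(λI - Sigma) = λ³ - tr·λ² + c_1·λ - det, where tr = trace, c_1 = sum of the principal 2×2 minors, det = det(Sigma):
  tr = 6 + 3 + 9 = 18,
  c_1 = (6·3 - (2)²) + (6·9 - (-2)²) + (3·9 - (-1)²) = 14 + 50 + 26 = 90,
  det = 6·(3·9 - (-1)²) - (2)·((2)·9 - (-1)·(-2)) + (-2)·((2)·(-1) - 3·(-2)) = 6·(26) - (2)·(16) + (-2)·(4) = 116.
  So p(λ) = λ³ - 18λ² + 90λ - 116.
Step 2 — look for an integer root (rational root theorem: any rational root is an integer divisor of 116). Testing λ = 2:
  p(2) = 8 - 72 + 180 - 116 = 0  ✓
  Dividing out (λ - 2): p(λ) = (λ - 2)(λ² - 16λ + 58).
Step 3 — remaining eigenvalues from the quadratic λ² - 16λ + 58 = 0:
  Δ = 16² - 4·58 = 256 - 232 = 24,  λ = (16 ± √24)/2 = (16 ± 4.899)/2 ≈ 10.4495 or 5.5505.
  Sorted: λ_1 = 10.4495,  λ_2 = 5.5505,  λ_3 = 2  (check: sum = 18 = tr ✓).

Step 4 — unit eigenvector for λ_1 ≈ 10.4495: v spans the null space of (Sigma - λ_1 I), whose rows are
  r_1 = (-4.4495, 2, -2),  r_2 = (2, -7.4495, -1),  r_3 = (-2, -1, -1.4495).
  v is orthogonal to every row, so take v ∝ r_1 × r_2 = ((2)·(-1) - (-2)·(-7.4495), (-2)·(2) - (-4.4495)·(-1), (-4.4495)·(-7.4495) - (2)·(2)) ≈ (-16.899, -8.4495, 29.1464).
  Rescale (multiply by -1 so the first nonzero entry is positive): u = (16.899, 8.4495, -29.1464).
  ||u|| = √((16.899)² + (8.4495)² + (-29.1464)²) = √(1206.4837) ≈ 34.7345,  v_1 = u/||u|| ≈ (0.4865, 0.2433, -0.8391) (||v_1|| = 1).

λ_1 = 10.4495,  λ_2 = 5.5505,  λ_3 = 2;  v_1 ≈ (0.4865, 0.2433, -0.8391)


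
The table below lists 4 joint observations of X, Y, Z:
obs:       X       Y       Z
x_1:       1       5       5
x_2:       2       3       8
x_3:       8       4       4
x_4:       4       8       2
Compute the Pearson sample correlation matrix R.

Step 1 — column means:
  mean(X) = (1 + 2 + 8 + 4) / 4 = 15/4 = 3.75
  mean(Y) = (5 + 3 + 4 + 8) / 4 = 20/4 = 5
  mean(Z) = (5 + 8 + 4 + 2) / 4 = 19/4 = 4.75

Step 2 — sample variances and covariances s[i,j] = (1/(n-1)) · Σ_k (x_{k,i} - mean_i) · (x_{k,j} - mean_j), with n-1 = 3:
  s[X,X] = ((-2.75)·(-2.75) + (-1.75)·(-1.75) + (4.25)·(4.25) + (0.25)·(0.25)) / 3 = 28.75/3 = 9.5833
  s[X,Y] = ((-2.75)·(0) + (-1.75)·(-2) + (4.25)·(-1) + (0.25)·(3)) / 3 = 0/3 = 0
  s[X,Z] = ((-2.75)·(0.25) + (-1.75)·(3.25) + (4.25)·(-0.75) + (0.25)·(-2.75)) / 3 = -10.25/3 = -3.4167
  s[Y,Y] = ((0)·(0) + (-2)·(-2) + (-1)·(-1) + (3)·(3)) / 3 = 14/3 = 4.6667
  s[Y,Z] = ((0)·(0.25) + (-2)·(3.25) + (-1)·(-0.75) + (3)·(-2.75)) / 3 = -14/3 = -4.6667
  s[Z,Z] = ((0.25)·(0.25) + (3.25)·(3.25) + (-0.75)·(-0.75) + (-2.75)·(-2.75)) / 3 = 18.75/3 = 6.25
  Sample standard deviations s_i = √(s[i,i]):
  s(X) = √(9.5833) = 3.0957
  s(Y) = √(4.6667) = 2.1602
  s(Z) = √(6.25) = 2.5

Step 3 — r_{ij} = s_{ij} / (s_i · s_j):
  r[X,X] = 1 (diagonal).
  r[X,Y] = 0 / (3.0957 · 2.1602) = 0 / 6.6875 = 0
  r[X,Z] = -3.4167 / (3.0957 · 2.5) = -3.4167 / 7.7392 = -0.4415
  r[Y,Y] = 1 (diagonal).
  r[Y,Z] = -4.6667 / (2.1602 · 2.5) = -4.6667 / 5.4006 = -0.8641
  r[Z,Z] = 1 (diagonal).

R is symmetric with unit diagonal. Assembling:

R = [[1, 0, -0.4415],
 [0, 1, -0.8641],
 [-0.4415, -0.8641, 1]]


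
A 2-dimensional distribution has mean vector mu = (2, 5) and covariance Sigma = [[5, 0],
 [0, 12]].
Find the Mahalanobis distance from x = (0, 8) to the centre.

Step 1 — centre the observation: (x - mu) = (-2, 3).

Step 2 — invert Sigma. det(Sigma) = 5·12 - (0)² = 60.
  Sigma^{-1} = (1/det) · [[d, -b], [-b, a]] = [[0.2, 0],
 [0, 0.0833]].

Step 3 — form the quadratic (x - mu)^T · Sigma^{-1} · (x - mu):
  Sigma^{-1} · (x - mu) = (-0.4, 0.25).
  (x - mu)^T · [Sigma^{-1} · (x - mu)] = (-2)·(-0.4) + (3)·(0.25) = 1.55.

Step 4 — take square root: d = √(1.55) ≈ 1.245.

d(x, mu) = √(1.55) ≈ 1.245


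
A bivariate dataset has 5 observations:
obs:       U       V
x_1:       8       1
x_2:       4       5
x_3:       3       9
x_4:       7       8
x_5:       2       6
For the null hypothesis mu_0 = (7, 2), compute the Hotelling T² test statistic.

Step 1 — sample mean vector:
  mean(U) = (8 + 4 + 3 + 7 + 2) / 5 = 24/5 = 4.8
  mean(V) = (1 + 5 + 9 + 8 + 6) / 5 = 29/5 = 5.8
  x̄ = (4.8, 5.8),  deviation x̄ - mu_0 = (4.8, 5.8) - (7, 2) = (-2.2, 3.8).

Step 2 — sample covariance matrix, S[i,j] = (1/(n-1)) · Σ_k (x_{k,i} - mean_i) · (x_{k,j} - mean_j), divisor n-1 = 4:
  S[U,U] = ((3.2)·(3.2) + (-0.8)·(-0.8) + (-1.8)·(-1.8) + (2.2)·(2.2) + (-2.8)·(-2.8)) / 4 = 26.8/4 = 6.7
  S[U,V] = ((3.2)·(-4.8) + (-0.8)·(-0.8) + (-1.8)·(3.2) + (2.2)·(2.2) + (-2.8)·(0.2)) / 4 = -16.2/4 = -4.05
  S[V,V] = ((-4.8)·(-4.8) + (-0.8)·(-0.8) + (3.2)·(3.2) + (2.2)·(2.2) + (0.2)·(0.2)) / 4 = 38.8/4 = 9.7
  S = [[6.7, -4.05],
 [-4.05, 9.7]].

Step 3 — invert S. det(S) = 6.7·9.7 - (-4.05)² = 48.5875.
  S^{-1} = (1/det) · [[d, -b], [-b, a]] = [[0.1996, 0.0834],
 [0.0834, 0.1379]].

Step 4 — quadratic form (x̄ - mu_0)^T · S^{-1} · (x̄ - mu_0):
  S^{-1} · (x̄ - mu_0) = (-0.1225, 0.3406),
  (x̄ - mu_0)^T · [...] = (-2.2)·(-0.1225) + (3.8)·(0.3406) = 1.5638.

Step 5 — scale by n: T² = 5 · 1.5638 = 7.8189.

T² ≈ 7.8189


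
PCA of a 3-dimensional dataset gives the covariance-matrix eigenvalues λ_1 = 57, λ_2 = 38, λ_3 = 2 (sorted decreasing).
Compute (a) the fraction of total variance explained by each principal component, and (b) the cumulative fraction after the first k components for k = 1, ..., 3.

Step 1 — total variance = trace(Sigma) = Σ λ_i = 57 + 38 + 2 = 97.

Step 2 — fraction explained by component i = λ_i / Σ λ:
  PC1: 57/97 = 0.5876
  PC2: 38/97 = 0.3918
  PC3: 2/97 = 0.0206

Step 3 — cumulative fraction after k components = (λ_1 + ... + λ_k) / Σ λ:
  k = 1: 57/97 = 0.5876
  k = 2: (57 + 38)/97 = 95/97 = 0.9794
  k = 3: (57 + 38 + 2)/97 = 97/97 = 1

Summary (fraction, with percent):

explained: PC1 0.5876 (58.76%), PC2 0.3918 (39.18%), PC3 0.0206 (2.06%);  cumulative: 0.5876, 0.9794, 1


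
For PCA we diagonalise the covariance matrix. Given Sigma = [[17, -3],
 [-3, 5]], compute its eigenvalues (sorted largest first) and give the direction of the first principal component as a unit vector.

Step 1 — characteristic polynomial of 2×2 Sigma:
  det(Sigma - λI) = λ² - trace · λ + det = 0.
  trace = 17 + 5 = 22, det = 17·5 - (-3)² = 76.
Step 2 — discriminant:
  Δ = trace² - 4·det = 484 - 304 = 180.
Step 3 — eigenvalues:
  λ = (trace ± √Δ)/2 = (22 ± 13.4164)/2,
  λ_1 = 17.7082,  λ_2 = 4.2918.

Step 4 — unit eigenvector for λ_1: solve (Sigma - λ_1 I)v = 0. First row:
  (17 - 17.7082)·v_x + (-3)·v_y = 0, i.e. (-0.7082)·v_x + (-3)·v_y = 0,
  so v ∝ (b, λ_1 - a) = (-3, 0.7082); multiply by -1 so the first entry is positive: u = (3, -0.7082).
  ||u|| = √((3)² + (-0.7082)²) = √(9.5016) ≈ 3.0825,
  v_1 = u/||u|| ≈ (0.9732, -0.2298) (||v_1|| = 1).

λ_1 = 17.7082,  λ_2 = 4.2918;  v_1 ≈ (0.9732, -0.2298)


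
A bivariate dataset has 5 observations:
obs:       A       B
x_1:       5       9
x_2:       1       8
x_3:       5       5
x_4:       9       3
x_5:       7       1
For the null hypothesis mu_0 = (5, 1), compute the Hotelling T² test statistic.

Step 1 — sample mean vector:
  mean(A) = (5 + 1 + 5 + 9 + 7) / 5 = 27/5 = 5.4
  mean(B) = (9 + 8 + 5 + 3 + 1) / 5 = 26/5 = 5.2
  x̄ = (5.4, 5.2),  deviation x̄ - mu_0 = (5.4, 5.2) - (5, 1) = (0.4, 4.2).

Step 2 — sample covariance matrix, S[i,j] = (1/(n-1)) · Σ_k (x_{k,i} - mean_i) · (x_{k,j} - mean_j), divisor n-1 = 4:
  S[A,A] = ((-0.4)·(-0.4) + (-4.4)·(-4.4) + (-0.4)·(-0.4) + (3.6)·(3.6) + (1.6)·(1.6)) / 4 = 35.2/4 = 8.8
  S[A,B] = ((-0.4)·(3.8) + (-4.4)·(2.8) + (-0.4)·(-0.2) + (3.6)·(-2.2) + (1.6)·(-4.2)) / 4 = -28.4/4 = -7.1
  S[B,B] = ((3.8)·(3.8) + (2.8)·(2.8) + (-0.2)·(-0.2) + (-2.2)·(-2.2) + (-4.2)·(-4.2)) / 4 = 44.8/4 = 11.2
  S = [[8.8, -7.1],
 [-7.1, 11.2]].

Step 3 — invert S. det(S) = 8.8·11.2 - (-7.1)² = 48.15.
  S^{-1} = (1/det) · [[d, -b], [-b, a]] = [[0.2326, 0.1475],
 [0.1475, 0.1828]].

Step 4 — quadratic form (x̄ - mu_0)^T · S^{-1} · (x̄ - mu_0):
  S^{-1} · (x̄ - mu_0) = (0.7124, 0.8266),
  (x̄ - mu_0)^T · [...] = (0.4)·(0.7124) + (4.2)·(0.8266) = 3.7566.

Step 5 — scale by n: T² = 5 · 3.7566 = 18.783.

T² ≈ 18.783


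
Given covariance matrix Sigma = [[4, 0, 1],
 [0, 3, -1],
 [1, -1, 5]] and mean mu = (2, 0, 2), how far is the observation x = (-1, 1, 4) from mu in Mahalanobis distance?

Step 1 — centre the observation: (x - mu) = (-3, 1, 2).

Step 2 — invert Sigma (cofactor / det for 3×3, or solve directly):
  Sigma^{-1} = [[0.2642, -0.0189, -0.0566],
 [-0.0189, 0.3585, 0.0755],
 [-0.0566, 0.0755, 0.2264]].

Step 3 — form the quadratic (x - mu)^T · Sigma^{-1} · (x - mu):
  Sigma^{-1} · (x - mu) = (-0.9245, 0.566, 0.6981).
  (x - mu)^T · [Sigma^{-1} · (x - mu)] = (-3)·(-0.9245) + (1)·(0.566) + (2)·(0.6981) = 4.7358.

Step 4 — take square root: d = √(4.7358) ≈ 2.1762.

d(x, mu) = √(4.7358) ≈ 2.1762


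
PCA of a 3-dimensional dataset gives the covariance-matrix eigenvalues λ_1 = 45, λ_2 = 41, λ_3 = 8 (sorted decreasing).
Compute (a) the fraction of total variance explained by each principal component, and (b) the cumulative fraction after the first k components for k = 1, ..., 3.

Step 1 — total variance = trace(Sigma) = Σ λ_i = 45 + 41 + 8 = 94.

Step 2 — fraction explained by component i = λ_i / Σ λ:
  PC1: 45/94 = 0.4787
  PC2: 41/94 = 0.4362
  PC3: 8/94 = 0.0851

Step 3 — cumulative fraction after k components = (λ_1 + ... + λ_k) / Σ λ:
  k = 1: 45/94 = 0.4787
  k = 2: (45 + 41)/94 = 86/94 = 0.9149
  k = 3: (45 + 41 + 8)/94 = 94/94 = 1

Summary (fraction, with percent):

explained: PC1 0.4787 (47.87%), PC2 0.4362 (43.62%), PC3 0.0851 (8.51%);  cumulative: 0.4787, 0.9149, 1


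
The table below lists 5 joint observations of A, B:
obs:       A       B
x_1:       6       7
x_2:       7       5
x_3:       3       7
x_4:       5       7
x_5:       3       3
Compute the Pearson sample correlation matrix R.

Step 1 — column means:
  mean(A) = (6 + 7 + 3 + 5 + 3) / 5 = 24/5 = 4.8
  mean(B) = (7 + 5 + 7 + 7 + 3) / 5 = 29/5 = 5.8

Step 2 — sample variances and covariances s[i,j] = (1/(n-1)) · Σ_k (x_{k,i} - mean_i) · (x_{k,j} - mean_j), with n-1 = 4:
  s[A,A] = ((1.2)·(1.2) + (2.2)·(2.2) + (-1.8)·(-1.8) + (0.2)·(0.2) + (-1.8)·(-1.8)) / 4 = 12.8/4 = 3.2
  s[A,B] = ((1.2)·(1.2) + (2.2)·(-0.8) + (-1.8)·(1.2) + (0.2)·(1.2) + (-1.8)·(-2.8)) / 4 = 2.8/4 = 0.7
  s[B,B] = ((1.2)·(1.2) + (-0.8)·(-0.8) + (1.2)·(1.2) + (1.2)·(1.2) + (-2.8)·(-2.8)) / 4 = 12.8/4 = 3.2
  Sample standard deviations s_i = √(s[i,i]):
  s(A) = √(3.2) = 1.7889
  s(B) = √(3.2) = 1.7889

Step 3 — r_{ij} = s_{ij} / (s_i · s_j):
  r[A,A] = 1 (diagonal).
  r[A,B] = 0.7 / (1.7889 · 1.7889) = 0.7 / 3.2 = 0.2187
  r[B,B] = 1 (diagonal).

R is symmetric with unit diagonal. Assembling:

R = [[1, 0.2187],
 [0.2187, 1]]


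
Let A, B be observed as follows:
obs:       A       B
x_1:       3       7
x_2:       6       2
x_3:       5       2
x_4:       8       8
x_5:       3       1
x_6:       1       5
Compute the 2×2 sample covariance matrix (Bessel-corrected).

Step 1 — column means:
  mean(A) = (3 + 6 + 5 + 8 + 3 + 1) / 6 = 26/6 = 4.3333
  mean(B) = (7 + 2 + 2 + 8 + 1 + 5) / 6 = 25/6 = 4.1667

Step 2 — sample covariance S[i,j] = (1/(n-1)) · Σ_k (x_{k,i} - mean_i) · (x_{k,j} - mean_j), with n-1 = 5.
  S[A,A] = ((-1.3333)·(-1.3333) + (1.6667)·(1.6667) + (0.6667)·(0.6667) + (3.6667)·(3.6667) + (-1.3333)·(-1.3333) + (-3.3333)·(-3.3333)) / 5 = 31.3333/5 = 6.2667
  S[A,B] = ((-1.3333)·(2.8333) + (1.6667)·(-2.1667) + (0.6667)·(-2.1667) + (3.6667)·(3.8333) + (-1.3333)·(-3.1667) + (-3.3333)·(0.8333)) / 5 = 6.6667/5 = 1.3333
  S[B,B] = ((2.8333)·(2.8333) + (-2.1667)·(-2.1667) + (-2.1667)·(-2.1667) + (3.8333)·(3.8333) + (-3.1667)·(-3.1667) + (0.8333)·(0.8333)) / 5 = 42.8333/5 = 8.5667

S is symmetric (S[j,i] = S[i,j]). Assembling:

S = [[6.2667, 1.3333],
 [1.3333, 8.5667]]
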